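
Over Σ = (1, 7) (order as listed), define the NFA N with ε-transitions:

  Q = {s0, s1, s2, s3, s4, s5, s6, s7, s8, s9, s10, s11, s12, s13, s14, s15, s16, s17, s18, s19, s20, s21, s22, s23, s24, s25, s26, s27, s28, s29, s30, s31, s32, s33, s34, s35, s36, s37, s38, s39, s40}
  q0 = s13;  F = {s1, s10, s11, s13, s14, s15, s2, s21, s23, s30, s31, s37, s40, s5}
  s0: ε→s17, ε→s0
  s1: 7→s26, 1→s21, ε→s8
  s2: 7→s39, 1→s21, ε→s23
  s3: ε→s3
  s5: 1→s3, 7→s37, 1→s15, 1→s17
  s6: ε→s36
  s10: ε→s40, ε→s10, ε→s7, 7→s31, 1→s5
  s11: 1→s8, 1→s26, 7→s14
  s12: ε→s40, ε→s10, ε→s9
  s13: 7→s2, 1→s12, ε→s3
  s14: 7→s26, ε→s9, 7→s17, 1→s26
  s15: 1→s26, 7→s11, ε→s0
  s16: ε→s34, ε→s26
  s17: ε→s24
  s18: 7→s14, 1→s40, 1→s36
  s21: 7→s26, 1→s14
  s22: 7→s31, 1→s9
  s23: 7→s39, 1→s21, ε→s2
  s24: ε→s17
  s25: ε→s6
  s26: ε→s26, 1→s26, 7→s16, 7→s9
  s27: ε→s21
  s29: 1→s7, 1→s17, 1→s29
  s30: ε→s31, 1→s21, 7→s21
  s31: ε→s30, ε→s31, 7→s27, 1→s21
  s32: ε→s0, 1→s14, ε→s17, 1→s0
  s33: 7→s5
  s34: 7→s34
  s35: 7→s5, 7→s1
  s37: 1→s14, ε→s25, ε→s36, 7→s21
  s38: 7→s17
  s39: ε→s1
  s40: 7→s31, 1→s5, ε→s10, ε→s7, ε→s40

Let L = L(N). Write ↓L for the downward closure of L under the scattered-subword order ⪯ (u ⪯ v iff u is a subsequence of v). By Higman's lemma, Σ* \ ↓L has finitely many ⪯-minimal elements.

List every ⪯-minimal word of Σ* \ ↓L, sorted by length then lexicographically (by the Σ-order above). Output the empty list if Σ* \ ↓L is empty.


A = [717, 777, 1111, 7111, 17711].

|Q|=41, |F|=14, |δ|=84 (34 ε).
min D↑ (12 st, q0=0, F={10}): 0:1→1,7→2 1:1→3,7→4 2:1→5,7→6 3:1→7,7→8 4:1→5,7→5 5:1→9,7→10 6:1→5,7→10 7:1→10,7→11 8:1→9,7→5 9:1→10,7→10 10:1→10,7→10 11:1→10,7→9.
'717': N↓-sim [30, 21, 9, 6] end={s16,s17,s24,s26,s34,s9} ∉↓L; 3/3 single-dels accept.
'777': N↓-sim [30, 21, 12, 6] end={s16,s17,s24,s26,s34,s9} — reject; 3/3 deletions ∈↓L.
'1111': N↓-sim [30, 25, 18, 12, 5] end={s16,s26,s34,s8,s9} rej; 4/4 deletions ∈↓L.
'7111': N↓-sim [30, 21, 9, 7, 4] end={s16,s26,s34,s9} ∉↓L; 4/4 single-dels accept.
'17711': N↓-sim [30, 25, 17, 9, 7, 4] end={s16,s26,s34,s9} — reject; 5/5 deletions ∈↓L.
5 words, ⪯-incomp.


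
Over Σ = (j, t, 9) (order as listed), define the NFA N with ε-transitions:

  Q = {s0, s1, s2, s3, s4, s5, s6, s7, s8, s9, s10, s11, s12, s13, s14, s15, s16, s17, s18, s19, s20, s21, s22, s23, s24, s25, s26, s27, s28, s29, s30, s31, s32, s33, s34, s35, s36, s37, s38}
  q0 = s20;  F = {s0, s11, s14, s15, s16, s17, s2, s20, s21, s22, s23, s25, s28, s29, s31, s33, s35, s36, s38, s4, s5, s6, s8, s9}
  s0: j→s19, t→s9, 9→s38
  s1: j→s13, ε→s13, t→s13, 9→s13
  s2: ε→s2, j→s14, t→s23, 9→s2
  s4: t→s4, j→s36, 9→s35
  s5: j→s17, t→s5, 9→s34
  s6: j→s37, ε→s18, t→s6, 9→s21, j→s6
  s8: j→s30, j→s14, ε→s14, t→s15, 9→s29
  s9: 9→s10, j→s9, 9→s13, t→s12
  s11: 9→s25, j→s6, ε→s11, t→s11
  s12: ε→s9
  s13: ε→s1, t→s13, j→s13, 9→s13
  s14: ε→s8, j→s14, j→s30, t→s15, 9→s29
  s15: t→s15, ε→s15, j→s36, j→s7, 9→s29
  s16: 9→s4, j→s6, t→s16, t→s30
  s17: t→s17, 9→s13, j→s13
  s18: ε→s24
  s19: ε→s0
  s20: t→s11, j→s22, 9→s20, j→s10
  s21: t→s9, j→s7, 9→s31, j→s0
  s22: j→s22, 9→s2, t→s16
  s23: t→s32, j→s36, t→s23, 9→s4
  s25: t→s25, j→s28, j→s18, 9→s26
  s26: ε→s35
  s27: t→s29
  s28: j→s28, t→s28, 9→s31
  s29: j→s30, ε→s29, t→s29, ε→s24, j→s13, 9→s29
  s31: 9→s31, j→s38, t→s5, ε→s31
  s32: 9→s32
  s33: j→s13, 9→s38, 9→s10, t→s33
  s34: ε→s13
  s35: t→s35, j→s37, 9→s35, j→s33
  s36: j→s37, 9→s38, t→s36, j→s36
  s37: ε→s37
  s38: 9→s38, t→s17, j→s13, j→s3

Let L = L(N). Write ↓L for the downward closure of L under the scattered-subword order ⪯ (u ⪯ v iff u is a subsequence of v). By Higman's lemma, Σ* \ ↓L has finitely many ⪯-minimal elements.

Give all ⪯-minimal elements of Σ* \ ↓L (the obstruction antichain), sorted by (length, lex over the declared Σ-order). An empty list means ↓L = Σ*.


|Q|=39, |F|=24, |δ|=112 (17 ε).
min D↑ (24 st, q0=0, F={21}): 0:j→1,t→2,9→0 1:j→1,t→3,9→4 2:j→5,t→2,9→6 3:j→5,t→3,9→7 4:j→8,t→9,9→4 5:j→5,t→5,9→10 6:j→11,t→6,9→12 7:j→13,t→7,9→12 8:j→8,t→14,9→15 9:j→13,t→9,9→7 10:j→16,t→17,9→18 11:j→11,t→11,9→18 12:j→19,t→12,9→12 13:j→13,t→13,9→20 14:j→13,t→14,9→15 15:j→21,t→15,9→15 16:j→16,t→17,9→20 17:j→17,t→17,9→21 18:j→20,t→22,9→18 19:j→21,t→19,9→20 20:j→21,t→23,9→20 21:j→21,t→21,9→21 22:j→23,t→22,9→21 23:j→21,t→23,9→21 (ε-aug+det+¬).
'j9j9j': run [38, 34, 29, 20, 9, 4] end={s1,s13,s3,s30} ∉↓L; 5/5 deletions ∈↓L.
'tj9t9': run [38, 33, 23, 15, 8, 4] end={s1,s10,s13,s34} ∉↓L; 5/5 deletions ∈↓L.
't99jj': N↓-sim [38, 33, 28, 17, 9, 3] end={s1,s13,s3} ∉↓L; 5/5 del acc.
3 obstructions.

Antichain: [j9j9j, tj9t9, t99jj].


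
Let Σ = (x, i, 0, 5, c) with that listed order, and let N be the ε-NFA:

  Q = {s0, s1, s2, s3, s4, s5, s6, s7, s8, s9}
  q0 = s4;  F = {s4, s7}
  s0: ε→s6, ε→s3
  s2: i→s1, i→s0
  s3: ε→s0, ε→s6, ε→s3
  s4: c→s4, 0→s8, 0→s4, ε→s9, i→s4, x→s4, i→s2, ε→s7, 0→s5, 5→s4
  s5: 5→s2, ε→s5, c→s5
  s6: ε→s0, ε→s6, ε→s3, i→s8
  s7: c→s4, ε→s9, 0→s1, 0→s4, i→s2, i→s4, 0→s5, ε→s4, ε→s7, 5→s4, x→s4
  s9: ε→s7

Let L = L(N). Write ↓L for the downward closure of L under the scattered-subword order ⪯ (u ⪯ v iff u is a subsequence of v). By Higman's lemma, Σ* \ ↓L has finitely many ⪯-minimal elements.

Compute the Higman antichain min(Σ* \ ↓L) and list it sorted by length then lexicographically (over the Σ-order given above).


A = [].

|Q|=10, |F|=2, |δ|=36 (15 ε).
min D↑ (1 st, q0=0, F={}): 0:x→0,i→0,0→0,5→0,c→0 [Hopcroft].
L(D↑) = ∅ ⇒ ↓L = Σ*.


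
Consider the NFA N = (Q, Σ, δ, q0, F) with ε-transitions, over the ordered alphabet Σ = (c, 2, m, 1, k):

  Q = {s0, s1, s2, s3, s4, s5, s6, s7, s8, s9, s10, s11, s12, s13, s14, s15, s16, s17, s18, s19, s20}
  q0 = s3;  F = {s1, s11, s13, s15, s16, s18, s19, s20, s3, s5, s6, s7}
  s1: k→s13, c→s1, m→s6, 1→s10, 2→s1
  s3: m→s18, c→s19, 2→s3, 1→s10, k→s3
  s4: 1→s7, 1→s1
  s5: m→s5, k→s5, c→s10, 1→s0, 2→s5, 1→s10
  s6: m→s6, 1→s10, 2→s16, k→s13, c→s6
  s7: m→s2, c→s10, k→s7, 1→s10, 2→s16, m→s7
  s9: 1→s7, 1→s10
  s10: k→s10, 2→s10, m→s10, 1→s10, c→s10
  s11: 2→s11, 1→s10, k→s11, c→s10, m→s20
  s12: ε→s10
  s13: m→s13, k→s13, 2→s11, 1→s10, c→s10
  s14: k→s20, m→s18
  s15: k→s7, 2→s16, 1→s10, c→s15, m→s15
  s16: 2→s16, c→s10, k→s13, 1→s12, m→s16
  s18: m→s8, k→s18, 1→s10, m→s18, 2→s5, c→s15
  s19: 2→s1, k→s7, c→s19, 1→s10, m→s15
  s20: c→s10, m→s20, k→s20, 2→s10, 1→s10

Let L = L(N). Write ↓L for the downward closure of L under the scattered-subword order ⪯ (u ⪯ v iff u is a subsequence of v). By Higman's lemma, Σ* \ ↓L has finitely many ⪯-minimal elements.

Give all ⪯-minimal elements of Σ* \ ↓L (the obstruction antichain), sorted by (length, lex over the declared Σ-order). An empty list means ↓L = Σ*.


|Q|=21, |F|=12, |δ|=75 (1 ε).
min D↑ (13 st, q0=0, F={3}): 0:c→1,2→0,m→2,1→3,k→0 1:c→1,2→4,m→5,1→3,k→6 2:c→5,2→7,m→2,1→3,k→2 3:c→3,2→3,m→3,1→3,k→3 4:c→4,2→4,m→8,1→3,k→9 5:c→5,2→10,m→5,1→3,k→6 6:c→3,2→10,m→6,1→3,k→6 7:c→3,2→7,m→7,1→3,k→7 8:c→8,2→10,m→8,1→3,k→9 9:c→3,2→11,m→9,1→3,k→9 10:c→3,2→10,m→10,1→3,k→9 11:c→3,2→11,m→12,1→3,k→11 12:c→3,2→3,m→12,1→3,k→12 (ε-aug+det+¬).
'1': N↓-sim [17, 3] end={s0,s10,s12} — reject; 1/1 del acc.
'ckc': run [17, 12, 8, 1] end={s10} — reject; 3/3 del acc.
'm2c': run [17, 14, 8, 1] end={s10} — reject; 3/3 deletions ∈↓L.
'c2k2m2': N↓-sim [17, 12, 8, 4, 3, 2, 1] end={s10} — reject; 6/6 deletions ∈↓L.
4 obstructions.

min(Σ*\↓L) = [1, ckc, m2c, c2k2m2].


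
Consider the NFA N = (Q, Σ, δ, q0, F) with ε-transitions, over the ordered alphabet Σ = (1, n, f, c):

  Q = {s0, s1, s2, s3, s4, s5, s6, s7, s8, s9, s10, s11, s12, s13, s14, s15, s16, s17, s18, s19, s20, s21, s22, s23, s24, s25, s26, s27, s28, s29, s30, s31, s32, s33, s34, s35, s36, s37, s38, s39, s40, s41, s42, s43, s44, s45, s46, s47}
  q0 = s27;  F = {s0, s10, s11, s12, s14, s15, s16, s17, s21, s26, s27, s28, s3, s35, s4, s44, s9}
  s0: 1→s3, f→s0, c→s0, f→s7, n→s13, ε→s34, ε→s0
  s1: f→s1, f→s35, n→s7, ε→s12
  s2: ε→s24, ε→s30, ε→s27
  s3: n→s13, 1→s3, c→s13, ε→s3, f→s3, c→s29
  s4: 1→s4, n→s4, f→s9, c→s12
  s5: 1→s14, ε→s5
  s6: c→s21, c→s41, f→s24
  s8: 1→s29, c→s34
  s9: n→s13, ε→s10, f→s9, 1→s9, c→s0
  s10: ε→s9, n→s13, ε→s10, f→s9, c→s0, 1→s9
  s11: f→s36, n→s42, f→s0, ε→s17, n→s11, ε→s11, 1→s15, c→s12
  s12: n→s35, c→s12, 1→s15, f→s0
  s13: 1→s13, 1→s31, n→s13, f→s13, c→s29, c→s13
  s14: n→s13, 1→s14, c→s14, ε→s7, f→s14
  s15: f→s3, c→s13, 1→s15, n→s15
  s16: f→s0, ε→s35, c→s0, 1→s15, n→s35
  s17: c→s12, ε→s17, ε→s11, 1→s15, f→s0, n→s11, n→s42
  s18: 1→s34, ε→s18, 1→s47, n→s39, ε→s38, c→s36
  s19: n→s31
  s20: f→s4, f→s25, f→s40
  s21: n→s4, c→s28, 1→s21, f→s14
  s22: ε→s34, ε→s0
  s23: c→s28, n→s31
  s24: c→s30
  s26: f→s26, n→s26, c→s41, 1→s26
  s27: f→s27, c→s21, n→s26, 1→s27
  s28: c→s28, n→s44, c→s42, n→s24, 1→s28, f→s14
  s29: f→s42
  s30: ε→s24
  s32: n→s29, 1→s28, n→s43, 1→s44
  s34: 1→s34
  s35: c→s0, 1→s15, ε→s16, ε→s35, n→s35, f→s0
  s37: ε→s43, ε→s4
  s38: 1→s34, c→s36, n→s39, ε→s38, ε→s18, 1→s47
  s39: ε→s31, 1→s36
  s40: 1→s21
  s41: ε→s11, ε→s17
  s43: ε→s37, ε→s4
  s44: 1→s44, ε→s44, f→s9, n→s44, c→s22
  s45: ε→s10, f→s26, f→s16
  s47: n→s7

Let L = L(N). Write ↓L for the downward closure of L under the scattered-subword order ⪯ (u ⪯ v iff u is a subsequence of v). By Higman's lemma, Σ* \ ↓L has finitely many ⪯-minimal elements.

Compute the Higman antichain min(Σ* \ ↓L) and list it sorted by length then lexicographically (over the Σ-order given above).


|Q|=48, |F|=17, |δ|=151 (35 ε).
min D↑ (15 st, q0=0, F={11}): 0:1→0,n→1,f→0,c→2 1:1→1,n→1,f→1,c→3 2:1→2,n→4,f→5,c→6 3:1→7,n→3,f→8,c→9 4:1→4,n→4,f→10,c→9 5:1→5,n→11,f→5,c→5 6:1→6,n→12,f→5,c→6 7:1→7,n→7,f→13,c→11 8:1→13,n→11,f→8,c→8 9:1→7,n→14,f→8,c→9 10:1→10,n→11,f→10,c→8 11:1→11,n→11,f→11,c→11 12:1→12,n→12,f→10,c→8 13:1→13,n→11,f→13,c→11 14:1→7,n→14,f→8,c→8 (ε-aug+det+¬).
'cfn': N↓-sim [28, 26, 12, 4] end={s13,s29,s31,s42} — reject; 3/3 del acc.
'nc1c': N↓-sim [28, 24, 19, 7, 4] end={s13,s29,s31,s42} rej; 4/4 single-dels accept.
'ccncn': N↓-sim [28, 26, 20, 17, 11, 4] end={s13,s29,s31,s42} — reject; 5/5 del acc.
3 words, ⪯-incomp.

Antichain: [cfn, nc1c, ccncn].


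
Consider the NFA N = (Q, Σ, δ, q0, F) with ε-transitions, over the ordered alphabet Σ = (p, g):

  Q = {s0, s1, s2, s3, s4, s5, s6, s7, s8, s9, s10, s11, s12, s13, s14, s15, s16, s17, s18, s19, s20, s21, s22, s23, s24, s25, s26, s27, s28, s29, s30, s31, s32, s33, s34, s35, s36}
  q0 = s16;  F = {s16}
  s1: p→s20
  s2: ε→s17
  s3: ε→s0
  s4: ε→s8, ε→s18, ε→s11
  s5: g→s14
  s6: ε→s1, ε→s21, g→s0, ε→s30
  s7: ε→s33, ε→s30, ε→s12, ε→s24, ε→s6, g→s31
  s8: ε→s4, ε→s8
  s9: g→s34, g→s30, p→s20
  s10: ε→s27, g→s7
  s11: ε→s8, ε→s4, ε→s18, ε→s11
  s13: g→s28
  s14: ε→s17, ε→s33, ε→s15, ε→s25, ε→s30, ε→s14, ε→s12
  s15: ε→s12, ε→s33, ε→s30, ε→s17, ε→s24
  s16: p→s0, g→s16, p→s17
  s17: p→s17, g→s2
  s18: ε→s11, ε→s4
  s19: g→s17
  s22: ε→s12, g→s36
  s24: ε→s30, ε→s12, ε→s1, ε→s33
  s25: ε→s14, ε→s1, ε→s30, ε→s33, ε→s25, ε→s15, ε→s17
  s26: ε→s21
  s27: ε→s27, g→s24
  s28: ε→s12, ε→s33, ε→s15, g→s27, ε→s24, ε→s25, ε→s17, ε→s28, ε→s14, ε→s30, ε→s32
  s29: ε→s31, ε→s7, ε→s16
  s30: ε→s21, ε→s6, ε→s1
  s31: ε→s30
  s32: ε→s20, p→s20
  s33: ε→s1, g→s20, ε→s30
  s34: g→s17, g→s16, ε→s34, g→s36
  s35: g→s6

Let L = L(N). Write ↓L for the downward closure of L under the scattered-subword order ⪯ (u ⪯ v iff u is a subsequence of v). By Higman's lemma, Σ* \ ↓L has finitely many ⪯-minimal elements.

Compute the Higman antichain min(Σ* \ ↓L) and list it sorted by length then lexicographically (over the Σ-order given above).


min(Σ*\↓L) = [p].

|Q|=37, |F|=1, |δ|=93 (69 ε).
min D↑ (2 st, q0=0, F={1}): 0:p→1,g→0 1:p→1,g→1.
'p': N↓-sim [4, 3] end={s0,s17,s2} ∉↓L; 1/1 deletions ∈↓L.
1 minimals (antichain).


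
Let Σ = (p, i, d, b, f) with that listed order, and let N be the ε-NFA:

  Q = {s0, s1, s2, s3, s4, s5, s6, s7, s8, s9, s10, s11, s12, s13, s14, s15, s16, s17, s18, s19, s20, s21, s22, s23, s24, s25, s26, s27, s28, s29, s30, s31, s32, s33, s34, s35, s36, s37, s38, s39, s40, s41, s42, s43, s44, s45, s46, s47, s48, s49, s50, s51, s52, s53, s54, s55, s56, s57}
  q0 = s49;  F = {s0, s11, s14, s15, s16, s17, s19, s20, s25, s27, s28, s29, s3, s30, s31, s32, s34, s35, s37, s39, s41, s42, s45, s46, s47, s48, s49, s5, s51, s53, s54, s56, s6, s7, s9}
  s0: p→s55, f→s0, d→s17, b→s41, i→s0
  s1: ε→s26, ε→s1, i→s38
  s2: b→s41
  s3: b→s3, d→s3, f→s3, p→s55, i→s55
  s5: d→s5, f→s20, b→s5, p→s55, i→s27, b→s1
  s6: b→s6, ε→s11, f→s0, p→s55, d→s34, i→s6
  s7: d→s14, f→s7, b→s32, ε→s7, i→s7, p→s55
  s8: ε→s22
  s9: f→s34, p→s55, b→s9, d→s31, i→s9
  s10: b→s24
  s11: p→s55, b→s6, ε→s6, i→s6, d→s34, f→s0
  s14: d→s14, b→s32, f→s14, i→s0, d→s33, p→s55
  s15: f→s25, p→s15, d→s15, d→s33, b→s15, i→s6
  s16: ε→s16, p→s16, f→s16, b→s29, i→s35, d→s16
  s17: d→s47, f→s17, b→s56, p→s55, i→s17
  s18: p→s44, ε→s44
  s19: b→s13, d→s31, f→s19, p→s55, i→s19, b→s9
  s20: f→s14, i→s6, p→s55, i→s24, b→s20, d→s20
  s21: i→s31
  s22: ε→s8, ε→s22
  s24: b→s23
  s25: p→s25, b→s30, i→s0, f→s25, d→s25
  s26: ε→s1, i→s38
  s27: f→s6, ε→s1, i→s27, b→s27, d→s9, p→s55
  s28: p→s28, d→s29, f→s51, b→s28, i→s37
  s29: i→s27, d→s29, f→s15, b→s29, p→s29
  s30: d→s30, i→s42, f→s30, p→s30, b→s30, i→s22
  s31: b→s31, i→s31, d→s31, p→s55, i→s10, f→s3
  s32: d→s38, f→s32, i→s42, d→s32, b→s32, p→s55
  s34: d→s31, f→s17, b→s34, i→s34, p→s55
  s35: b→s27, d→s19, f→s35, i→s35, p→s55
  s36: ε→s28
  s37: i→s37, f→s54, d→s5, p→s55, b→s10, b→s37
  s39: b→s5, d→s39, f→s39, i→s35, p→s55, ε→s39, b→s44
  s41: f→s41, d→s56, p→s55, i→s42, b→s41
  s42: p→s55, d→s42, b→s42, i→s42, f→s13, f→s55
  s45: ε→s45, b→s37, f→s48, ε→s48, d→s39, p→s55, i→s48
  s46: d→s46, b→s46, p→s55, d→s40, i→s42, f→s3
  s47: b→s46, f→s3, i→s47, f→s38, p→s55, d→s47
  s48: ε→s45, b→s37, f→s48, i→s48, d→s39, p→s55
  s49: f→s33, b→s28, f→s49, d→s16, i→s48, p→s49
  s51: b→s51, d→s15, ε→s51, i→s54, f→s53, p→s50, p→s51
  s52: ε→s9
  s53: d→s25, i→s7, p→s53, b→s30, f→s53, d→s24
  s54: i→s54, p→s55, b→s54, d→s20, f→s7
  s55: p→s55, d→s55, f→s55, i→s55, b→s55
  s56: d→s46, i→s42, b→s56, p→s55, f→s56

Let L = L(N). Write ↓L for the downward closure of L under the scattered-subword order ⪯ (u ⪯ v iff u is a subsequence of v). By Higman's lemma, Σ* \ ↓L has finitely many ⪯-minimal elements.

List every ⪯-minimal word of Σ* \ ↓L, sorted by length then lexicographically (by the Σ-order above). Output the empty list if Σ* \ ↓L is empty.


Antichain: [ip, diddfi, bffbif].

|Q|=58, |F|=35, |δ|=222 (19 ε).
min D↑ (34 st, q0=0, F={4}): 0:p→0,i→1,d→2,b→3,f→0 1:p→4,i→1,d→5,b→6,f→1 2:p→2,i→7,d→2,b→8,f→2 3:p→3,i→6,d→8,b→3,f→9 4:p→4,i→4,d→4,b→4,f→4 5:p→4,i→7,d→5,b→10,f→5 6:p→4,i→6,d→10,b→6,f→11 7:p→4,i→7,d→12,b→13,f→7 8:p→8,i→13,d→8,b→8,f→14 9:p→9,i→11,d→14,b→9,f→15 10:p→4,i→13,d→10,b→10,f→16 11:p→4,i→11,d→16,b→11,f→17 12:p→4,i→12,d→18,b→19,f→12 13:p→4,i→13,d→19,b→13,f→20 14:p→14,i→20,d→14,b→14,f→21 15:p→15,i→17,d→21,b→22,f→15 16:p→4,i→20,d→16,b→16,f→23 17:p→4,i→17,d→23,b→24,f→17 18:p→4,i→18,d→18,b→18,f→25 19:p→4,i→19,d→18,b→19,f→26 20:p→4,i→20,d→26,b→20,f→27 21:p→21,i→27,d→21,b→22,f→21 22:p→22,i→28,d→22,b→22,f→22 23:p→4,i→27,d→23,b→24,f→23 24:p→4,i→28,d→24,b→24,f→24 25:p→4,i→4,d→25,b→25,f→25 26:p→4,i→26,d→18,b→26,f→29 27:p→4,i→27,d→29,b→30,f→27 28:p→4,i→28,d→28,b→28,f→4 29:p→4,i→29,d→31,b→32,f→29 30:p→4,i→28,d→32,b→30,f→30 31:p→4,i→31,d→31,b→33,f→25 32:p→4,i→28,d→33,b→32,f→32 33:p→4,i→28,d→33,b→33,f→25 (ε-aug+det+¬).
'ip': N↓-sim [49, 39, 1] end={s55} — reject; 2/2 deletions ∈↓L.
'diddfi': run [49, 39, 27, 17, 12, 4, 1] end={s55} — reject; 6/6 deletions ∈↓L.
'bffbif': N↓-sim [49, 42, 33, 23, 14, 5, 2] end={s13,s55} — reject; 6/6 del acc.
3 words, ⪯-incomp.


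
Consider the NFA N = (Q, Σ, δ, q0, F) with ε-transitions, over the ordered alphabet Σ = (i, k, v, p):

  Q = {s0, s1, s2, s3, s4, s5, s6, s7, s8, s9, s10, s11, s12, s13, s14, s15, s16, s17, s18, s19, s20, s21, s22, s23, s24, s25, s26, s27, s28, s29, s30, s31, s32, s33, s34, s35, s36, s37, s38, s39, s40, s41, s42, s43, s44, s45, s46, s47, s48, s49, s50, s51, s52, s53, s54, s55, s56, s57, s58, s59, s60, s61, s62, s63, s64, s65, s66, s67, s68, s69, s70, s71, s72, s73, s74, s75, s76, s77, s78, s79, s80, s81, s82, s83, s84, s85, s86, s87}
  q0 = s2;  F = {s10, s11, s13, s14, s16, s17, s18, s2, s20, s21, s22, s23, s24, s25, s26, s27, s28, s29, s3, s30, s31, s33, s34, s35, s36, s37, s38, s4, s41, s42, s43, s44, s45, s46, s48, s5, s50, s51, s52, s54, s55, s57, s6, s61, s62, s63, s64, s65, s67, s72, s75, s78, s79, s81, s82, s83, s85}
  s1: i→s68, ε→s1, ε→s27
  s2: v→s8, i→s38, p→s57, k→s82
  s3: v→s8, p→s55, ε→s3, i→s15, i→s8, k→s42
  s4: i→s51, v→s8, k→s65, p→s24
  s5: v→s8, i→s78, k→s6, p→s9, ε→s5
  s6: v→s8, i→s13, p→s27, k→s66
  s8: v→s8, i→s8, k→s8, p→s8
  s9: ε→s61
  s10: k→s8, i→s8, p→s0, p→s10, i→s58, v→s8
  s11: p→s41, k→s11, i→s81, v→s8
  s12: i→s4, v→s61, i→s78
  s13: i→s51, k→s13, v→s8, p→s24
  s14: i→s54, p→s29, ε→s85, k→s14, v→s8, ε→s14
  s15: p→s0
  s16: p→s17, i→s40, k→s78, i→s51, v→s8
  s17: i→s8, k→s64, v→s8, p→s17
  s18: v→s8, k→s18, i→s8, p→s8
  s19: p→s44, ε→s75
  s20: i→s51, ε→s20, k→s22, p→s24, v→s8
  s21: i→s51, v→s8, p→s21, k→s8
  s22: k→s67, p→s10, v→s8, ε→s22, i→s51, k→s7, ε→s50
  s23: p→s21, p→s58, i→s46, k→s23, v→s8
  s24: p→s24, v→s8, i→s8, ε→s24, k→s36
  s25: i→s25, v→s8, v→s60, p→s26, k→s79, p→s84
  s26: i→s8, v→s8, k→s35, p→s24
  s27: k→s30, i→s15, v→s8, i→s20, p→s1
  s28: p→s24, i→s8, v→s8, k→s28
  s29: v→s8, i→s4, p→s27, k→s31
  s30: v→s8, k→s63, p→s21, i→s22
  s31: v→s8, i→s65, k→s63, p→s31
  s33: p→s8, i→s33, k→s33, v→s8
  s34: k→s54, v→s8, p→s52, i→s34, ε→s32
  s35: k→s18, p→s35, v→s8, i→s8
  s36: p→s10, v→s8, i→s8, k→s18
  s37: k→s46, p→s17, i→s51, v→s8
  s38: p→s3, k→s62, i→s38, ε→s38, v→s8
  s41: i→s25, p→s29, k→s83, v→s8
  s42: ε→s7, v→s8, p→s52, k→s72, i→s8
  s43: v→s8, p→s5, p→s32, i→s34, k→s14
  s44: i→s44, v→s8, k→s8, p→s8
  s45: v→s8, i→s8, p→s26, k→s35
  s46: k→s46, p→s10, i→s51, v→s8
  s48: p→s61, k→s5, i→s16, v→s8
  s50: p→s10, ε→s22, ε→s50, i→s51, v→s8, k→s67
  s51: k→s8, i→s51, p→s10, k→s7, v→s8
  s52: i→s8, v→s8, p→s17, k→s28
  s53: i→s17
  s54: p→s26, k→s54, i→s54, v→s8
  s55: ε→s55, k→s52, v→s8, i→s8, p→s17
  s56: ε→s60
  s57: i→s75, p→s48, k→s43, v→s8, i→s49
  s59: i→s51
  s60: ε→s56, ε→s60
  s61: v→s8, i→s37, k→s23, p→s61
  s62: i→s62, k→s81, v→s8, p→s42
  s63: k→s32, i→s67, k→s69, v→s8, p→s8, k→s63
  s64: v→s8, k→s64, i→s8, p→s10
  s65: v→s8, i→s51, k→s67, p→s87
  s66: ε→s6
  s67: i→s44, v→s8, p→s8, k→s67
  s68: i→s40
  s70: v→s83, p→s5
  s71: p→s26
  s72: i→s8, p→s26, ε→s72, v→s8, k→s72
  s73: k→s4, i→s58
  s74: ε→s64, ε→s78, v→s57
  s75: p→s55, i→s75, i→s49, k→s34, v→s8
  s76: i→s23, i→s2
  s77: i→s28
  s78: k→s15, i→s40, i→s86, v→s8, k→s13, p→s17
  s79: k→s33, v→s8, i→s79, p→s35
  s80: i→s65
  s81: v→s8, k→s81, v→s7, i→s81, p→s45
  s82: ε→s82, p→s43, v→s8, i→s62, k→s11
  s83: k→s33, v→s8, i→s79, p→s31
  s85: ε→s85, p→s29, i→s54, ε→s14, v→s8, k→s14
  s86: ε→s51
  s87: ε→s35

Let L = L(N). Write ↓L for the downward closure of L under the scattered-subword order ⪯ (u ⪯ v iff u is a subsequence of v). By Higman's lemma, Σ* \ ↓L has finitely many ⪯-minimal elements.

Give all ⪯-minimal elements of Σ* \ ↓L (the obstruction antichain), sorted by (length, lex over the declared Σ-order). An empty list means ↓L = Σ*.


min(Σ*\↓L) = [v, ipi, ppiik, kkpkkp, pppkpk].

|Q|=88, |F|=57, |δ|=299 (30 ε).
min D↑ (56 st, q0=0, F={3}): 0:i→1,k→2,v→3,p→4 1:i→1,k→5,v→3,p→6 2:i→5,k→7,v→3,p→8 3:i→3,k→3,v→3,p→3 4:i→9,k→8,v→3,p→10 5:i→5,k→11,v→3,p→12 6:i→3,k→12,v→3,p→13 7:i→11,k→7,v→3,p→14 8:i→15,k→16,v→3,p→17 9:i→9,k→15,v→3,p→13 10:i→18,k→17,v→3,p→19 11:i→11,k→11,v→3,p→20 12:i→3,k→21,v→3,p→22 13:i→3,k→22,v→3,p→23 14:i→24,k→25,v→3,p→26 15:i→15,k→27,v→3,p→22 16:i→27,k→16,v→3,p→26 17:i→28,k→29,v→3,p→19 18:i→30,k→28,v→3,p→23 19:i→31,k→32,v→3,p→19 20:i→3,k→33,v→3,p→34 21:i→3,k→21,v→3,p→34 22:i→3,k→35,v→3,p→23 23:i→3,k→36,v→3,p→23 24:i→24,k→37,v→3,p→34 25:i→37,k→38,v→3,p→39 26:i→40,k→39,v→3,p→41 27:i→27,k→27,v→3,p→34 28:i→30,k→42,v→3,p→23 29:i→42,k→29,v→3,p→41 30:i→30,k→3,v→3,p→43 31:i→30,k→44,v→3,p→23 32:i→44,k→32,v→3,p→45 33:i→3,k→46,v→3,p→33 34:i→3,k→33,v→3,p→47 35:i→3,k→35,v→3,p→47 36:i→3,k→36,v→3,p→43 37:i→37,k→38,v→3,p→33 38:i→38,k→38,v→3,p→3 39:i→48,k→49,v→3,p→39 40:i→30,k→48,v→3,p→47 41:i→50,k→51,v→3,p→41 42:i→30,k→42,v→3,p→47 43:i→3,k→3,v→3,p→43 44:i→30,k→44,v→3,p→43 45:i→30,k→3,v→3,p→45 46:i→3,k→46,v→3,p→3 47:i→3,k→52,v→3,p→47 48:i→30,k→53,v→3,p→33 49:i→53,k→49,v→3,p→3 50:i→30,k→54,v→3,p→47 51:i→54,k→49,v→3,p→45 52:i→3,k→46,v→3,p→43 53:i→55,k→53,v→3,p→3 54:i→30,k→53,v→3,p→43 55:i→55,k→3,v→3,p→3.
'v': run [75, 4] end={s56,s60,s7,s8} rej; 1/1 single-dels accept.
'ipi': run [75, 51, 22, 4] end={s0,s15,s58,s8} — reject; 3/3 deletions ∈↓L.
'ppiik': |S_i|=[75, 69, 50, 29, 9, 2] end={s7,s8} rej; 5/5 deletions ∈↓L.
'kkpkkp': N↓-sim [75, 66, 53, 40, 24, 9, 1] end={s8} rej; 6/6 del acc.
'pppkpk': |S_i|=[75, 69, 50, 35, 20, 7, 2] end={s7,s8} rej; 6/6 del acc.
5 obstructions.


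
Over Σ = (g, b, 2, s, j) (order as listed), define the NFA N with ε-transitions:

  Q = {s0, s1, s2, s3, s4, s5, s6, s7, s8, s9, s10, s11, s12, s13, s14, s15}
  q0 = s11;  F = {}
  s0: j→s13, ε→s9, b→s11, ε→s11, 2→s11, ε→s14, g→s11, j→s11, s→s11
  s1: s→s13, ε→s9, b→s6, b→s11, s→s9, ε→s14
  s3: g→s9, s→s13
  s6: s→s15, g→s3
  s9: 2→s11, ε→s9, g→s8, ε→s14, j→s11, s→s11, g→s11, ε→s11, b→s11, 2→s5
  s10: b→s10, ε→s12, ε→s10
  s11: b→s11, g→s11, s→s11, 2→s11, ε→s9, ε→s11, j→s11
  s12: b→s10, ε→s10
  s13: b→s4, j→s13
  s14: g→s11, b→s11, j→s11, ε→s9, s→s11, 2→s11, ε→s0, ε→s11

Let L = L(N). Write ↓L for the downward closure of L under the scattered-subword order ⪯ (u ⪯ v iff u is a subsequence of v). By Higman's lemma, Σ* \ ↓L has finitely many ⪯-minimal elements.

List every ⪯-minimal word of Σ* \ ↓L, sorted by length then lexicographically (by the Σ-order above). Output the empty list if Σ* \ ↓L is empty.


Antichain: [ε].

|Q|=16, |F|=0, |δ|=51 (16 ε).
min D↑ (1 st, q0=0, F={0}): 0:g→0,b→0,2→0,s→0,j→0 [Hopcroft].
ε ∈ L(D↑) — L = ∅.


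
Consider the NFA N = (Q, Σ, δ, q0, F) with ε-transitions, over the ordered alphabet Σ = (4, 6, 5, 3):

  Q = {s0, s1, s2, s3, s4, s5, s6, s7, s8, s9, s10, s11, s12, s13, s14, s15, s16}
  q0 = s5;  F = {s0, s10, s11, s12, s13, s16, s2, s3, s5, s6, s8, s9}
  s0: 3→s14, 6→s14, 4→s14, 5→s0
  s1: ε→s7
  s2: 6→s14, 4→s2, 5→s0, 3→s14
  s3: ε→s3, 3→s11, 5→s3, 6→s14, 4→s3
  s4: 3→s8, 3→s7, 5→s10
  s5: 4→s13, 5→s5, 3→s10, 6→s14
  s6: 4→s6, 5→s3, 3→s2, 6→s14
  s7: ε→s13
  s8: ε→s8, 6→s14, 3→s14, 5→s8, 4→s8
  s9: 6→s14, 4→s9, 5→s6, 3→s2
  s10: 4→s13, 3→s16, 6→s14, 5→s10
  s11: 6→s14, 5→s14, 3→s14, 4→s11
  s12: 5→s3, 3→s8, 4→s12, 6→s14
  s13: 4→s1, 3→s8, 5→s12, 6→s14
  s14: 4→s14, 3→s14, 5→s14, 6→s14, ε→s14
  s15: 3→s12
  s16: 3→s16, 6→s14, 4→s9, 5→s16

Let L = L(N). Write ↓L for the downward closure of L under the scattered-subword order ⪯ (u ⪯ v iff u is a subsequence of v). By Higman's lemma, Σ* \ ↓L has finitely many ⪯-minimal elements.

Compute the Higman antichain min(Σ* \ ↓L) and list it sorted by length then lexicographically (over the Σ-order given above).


|Q|=17, |F|=12, |δ|=61 (5 ε).
min D↑ (13 st, q0=0, F={2}): 0:4→1,6→2,5→0,3→3 1:4→1,6→2,5→4,3→5 2:4→2,6→2,5→2,3→2 3:4→1,6→2,5→3,3→6 4:4→4,6→2,5→7,3→5 5:4→5,6→2,5→5,3→2 6:4→8,6→2,5→6,3→6 7:4→7,6→2,5→7,3→9 8:4→8,6→2,5→10,3→11 9:4→9,6→2,5→2,3→2 10:4→10,6→2,5→7,3→11 11:4→11,6→2,5→12,3→2 12:4→2,6→2,5→12,3→2 [Hopcroft].
'6': |S_i|=[15, 1] end={s14} — reject; 1/1 deletions ∈↓L.
'433': run [15, 12, 5, 1] end={s14} ∉↓L; 3/3 del acc.
'45535': |S_i|=[15, 12, 8, 5, 2, 1] end={s14} rej; 5/5 del acc.
'334354': N↓-sim [15, 14, 9, 8, 4, 2, 1] end={s14} rej; 6/6 del acc.
4 words, ⪯-incomp.

min(Σ*\↓L) = [6, 433, 45535, 334354].


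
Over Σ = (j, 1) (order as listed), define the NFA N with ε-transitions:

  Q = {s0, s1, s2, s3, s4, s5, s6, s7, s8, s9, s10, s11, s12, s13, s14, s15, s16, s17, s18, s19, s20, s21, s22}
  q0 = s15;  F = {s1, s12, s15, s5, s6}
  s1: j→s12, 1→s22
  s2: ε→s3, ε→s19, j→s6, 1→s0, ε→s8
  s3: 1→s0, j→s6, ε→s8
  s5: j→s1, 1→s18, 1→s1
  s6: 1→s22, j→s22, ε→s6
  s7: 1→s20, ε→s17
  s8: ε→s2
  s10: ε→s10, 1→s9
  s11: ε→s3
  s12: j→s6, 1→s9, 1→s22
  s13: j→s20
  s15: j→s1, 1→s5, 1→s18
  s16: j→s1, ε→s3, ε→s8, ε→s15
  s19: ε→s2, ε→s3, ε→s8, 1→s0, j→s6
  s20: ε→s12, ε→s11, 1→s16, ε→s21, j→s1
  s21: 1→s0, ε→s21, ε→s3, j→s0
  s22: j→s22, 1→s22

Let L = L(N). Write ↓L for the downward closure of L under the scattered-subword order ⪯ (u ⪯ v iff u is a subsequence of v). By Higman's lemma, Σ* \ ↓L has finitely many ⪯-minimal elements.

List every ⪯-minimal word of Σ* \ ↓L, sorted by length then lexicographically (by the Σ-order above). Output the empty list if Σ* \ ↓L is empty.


|Q|=23, |F|=5, |δ|=49 (20 ε).
min D↑ (6 st, q0=0, F={4}): 0:j→1,1→2 1:j→3,1→4 2:j→1,1→1 3:j→5,1→4 4:j→4,1→4 5:j→4,1→4.
'j1': N↓-sim [8, 5, 2] end={s22,s9} ∉↓L; 2/2 deletions ∈↓L.
'111': run [8, 7, 6, 2] end={s22,s9} rej; 3/3 del acc.
'jjjj': run [8, 5, 4, 2, 1] end={s22} ∉↓L; 4/4 deletions ∈↓L.
'11jjj': run [8, 7, 6, 4, 2, 1] end={s22} ∉↓L; 5/5 single-dels accept.
4 minimals (antichain).

Antichain: [j1, 111, jjjj, 11jjj].


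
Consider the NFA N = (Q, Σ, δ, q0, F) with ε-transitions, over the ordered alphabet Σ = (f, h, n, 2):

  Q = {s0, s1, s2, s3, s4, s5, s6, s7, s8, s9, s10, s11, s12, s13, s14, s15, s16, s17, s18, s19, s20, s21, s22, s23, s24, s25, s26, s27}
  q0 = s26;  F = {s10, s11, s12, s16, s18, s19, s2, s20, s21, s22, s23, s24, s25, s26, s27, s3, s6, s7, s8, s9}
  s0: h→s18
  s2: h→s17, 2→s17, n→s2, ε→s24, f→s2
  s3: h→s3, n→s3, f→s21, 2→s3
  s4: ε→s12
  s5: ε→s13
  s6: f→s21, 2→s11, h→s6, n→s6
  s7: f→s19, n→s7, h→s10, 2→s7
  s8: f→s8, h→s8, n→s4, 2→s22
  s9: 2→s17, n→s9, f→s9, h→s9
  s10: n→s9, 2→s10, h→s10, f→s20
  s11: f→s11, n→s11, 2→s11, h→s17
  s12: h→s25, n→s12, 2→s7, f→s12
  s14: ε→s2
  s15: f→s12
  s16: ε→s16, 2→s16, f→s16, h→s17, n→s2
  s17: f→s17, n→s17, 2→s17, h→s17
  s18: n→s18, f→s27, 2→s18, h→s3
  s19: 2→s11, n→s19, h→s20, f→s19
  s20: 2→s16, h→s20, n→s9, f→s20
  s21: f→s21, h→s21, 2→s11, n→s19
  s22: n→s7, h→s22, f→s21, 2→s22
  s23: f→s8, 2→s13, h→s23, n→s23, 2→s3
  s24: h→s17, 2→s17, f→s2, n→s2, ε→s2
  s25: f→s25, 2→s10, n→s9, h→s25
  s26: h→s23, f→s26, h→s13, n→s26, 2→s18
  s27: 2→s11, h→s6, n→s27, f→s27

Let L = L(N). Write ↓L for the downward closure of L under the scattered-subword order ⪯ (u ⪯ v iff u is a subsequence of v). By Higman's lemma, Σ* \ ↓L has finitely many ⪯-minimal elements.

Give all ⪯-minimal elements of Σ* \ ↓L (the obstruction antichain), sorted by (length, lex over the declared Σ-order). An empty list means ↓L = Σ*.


min(Σ*\↓L) = [2f2h, hfnhn2].

|Q|=28, |F|=20, |δ|=94 (6 ε).
min D↑ (20 st, q0=0, F={14}): 0:f→0,h→1,n→0,2→2 1:f→3,h→1,n→1,2→4 2:f→5,h→4,n→2,2→2 3:f→3,h→3,n→6,2→7 4:f→8,h→4,n→4,2→4 5:f→5,h→9,n→5,2→10 6:f→6,h→11,n→6,2→12 7:f→8,h→7,n→12,2→7 8:f→8,h→8,n→13,2→10 9:f→8,h→9,n→9,2→10 10:f→10,h→14,n→10,2→10 11:f→11,h→11,n→15,2→16 12:f→13,h→16,n→12,2→12 13:f→13,h→17,n→13,2→10 14:f→14,h→14,n→14,2→14 15:f→15,h→15,n→15,2→14 16:f→17,h→16,n→15,2→16 17:f→17,h→17,n→15,2→18 18:f→18,h→14,n→19,2→18 19:f→19,h→14,n→19,2→14 [Hopcroft].
'2f2h': |S_i|=[23, 17, 11, 5, 1] end={s17} rej; 4/4 del acc.
'hfnhn2': run [23, 20, 16, 13, 8, 4, 1] end={s17} rej; 6/6 single-dels accept.
2 minimals (antichain).


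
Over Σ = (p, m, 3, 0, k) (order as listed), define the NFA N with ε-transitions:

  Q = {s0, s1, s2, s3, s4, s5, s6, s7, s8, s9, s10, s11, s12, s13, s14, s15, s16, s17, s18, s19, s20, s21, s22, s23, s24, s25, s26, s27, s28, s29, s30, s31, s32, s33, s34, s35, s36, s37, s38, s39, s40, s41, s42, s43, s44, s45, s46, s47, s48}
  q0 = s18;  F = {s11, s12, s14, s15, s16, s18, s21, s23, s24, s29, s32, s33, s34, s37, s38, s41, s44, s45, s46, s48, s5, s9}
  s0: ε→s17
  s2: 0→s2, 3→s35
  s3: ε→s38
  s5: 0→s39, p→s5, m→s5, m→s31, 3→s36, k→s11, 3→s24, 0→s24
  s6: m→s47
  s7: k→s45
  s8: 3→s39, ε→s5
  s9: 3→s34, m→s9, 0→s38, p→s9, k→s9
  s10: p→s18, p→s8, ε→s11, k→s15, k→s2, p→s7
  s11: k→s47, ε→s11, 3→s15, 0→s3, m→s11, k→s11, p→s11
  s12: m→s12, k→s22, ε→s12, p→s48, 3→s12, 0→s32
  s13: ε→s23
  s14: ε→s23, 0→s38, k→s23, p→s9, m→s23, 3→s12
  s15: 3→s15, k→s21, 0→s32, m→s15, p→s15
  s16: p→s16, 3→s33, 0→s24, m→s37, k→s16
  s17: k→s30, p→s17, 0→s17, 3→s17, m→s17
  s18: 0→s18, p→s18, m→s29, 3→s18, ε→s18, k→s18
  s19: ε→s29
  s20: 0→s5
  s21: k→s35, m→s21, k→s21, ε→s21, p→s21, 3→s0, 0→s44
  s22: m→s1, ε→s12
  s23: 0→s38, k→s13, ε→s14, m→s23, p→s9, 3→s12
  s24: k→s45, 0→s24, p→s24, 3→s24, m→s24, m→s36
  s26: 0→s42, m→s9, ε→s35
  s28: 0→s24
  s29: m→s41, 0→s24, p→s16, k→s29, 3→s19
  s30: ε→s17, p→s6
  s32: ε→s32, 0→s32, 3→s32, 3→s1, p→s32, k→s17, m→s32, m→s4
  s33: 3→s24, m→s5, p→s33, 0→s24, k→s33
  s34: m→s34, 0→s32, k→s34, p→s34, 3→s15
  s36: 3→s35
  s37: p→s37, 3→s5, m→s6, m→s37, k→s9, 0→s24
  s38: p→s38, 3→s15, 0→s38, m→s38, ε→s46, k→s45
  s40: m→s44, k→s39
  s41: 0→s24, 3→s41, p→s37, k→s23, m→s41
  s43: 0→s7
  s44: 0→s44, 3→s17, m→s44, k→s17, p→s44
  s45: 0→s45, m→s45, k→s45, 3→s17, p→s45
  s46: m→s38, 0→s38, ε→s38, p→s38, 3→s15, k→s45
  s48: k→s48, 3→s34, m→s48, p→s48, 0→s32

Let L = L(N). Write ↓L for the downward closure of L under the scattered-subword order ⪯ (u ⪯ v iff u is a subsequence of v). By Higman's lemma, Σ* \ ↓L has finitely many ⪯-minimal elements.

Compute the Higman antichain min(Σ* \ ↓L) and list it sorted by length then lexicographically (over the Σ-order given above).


min(Σ*\↓L) = [m0k3, mp33k3, mmk30k].

|Q|=49, |F|=22, |δ|=162 (18 ε).
min D↑ (21 st, q0=0, F={13}): 0:p→0,m→1,3→0,0→0,k→0 1:p→2,m→3,3→1,0→4,k→1 2:p→2,m→5,3→6,0→4,k→2 3:p→5,m→3,3→3,0→4,k→7 4:p→4,m→4,3→4,0→4,k→8 5:p→5,m→5,3→9,0→4,k→10 6:p→6,m→9,3→4,0→4,k→6 7:p→10,m→7,3→11,0→12,k→7 8:p→8,m→8,3→13,0→8,k→8 9:p→9,m→9,3→4,0→4,k→14 10:p→10,m→10,3→15,0→12,k→10 11:p→16,m→11,3→11,0→17,k→11 12:p→12,m→12,3→18,0→12,k→8 13:p→13,m→13,3→13,0→13,k→13 14:p→14,m→14,3→18,0→12,k→14 15:p→15,m→15,3→18,0→17,k→15 16:p→16,m→16,3→15,0→17,k→16 17:p→17,m→17,3→17,0→17,k→13 18:p→18,m→18,3→18,0→17,k→19 19:p→19,m→19,3→13,0→20,k→19 20:p→20,m→20,3→13,0→20,k→13 [Hopcroft].
'm0k3': run [37, 36, 19, 9, 5] end={s0,s17,s30,s47,s6} rej; 4/4 deletions ∈↓L.
'mp33k3': run [37, 36, 28, 24, 15, 9, 5] end={s0,s17,s30,s47,s6} rej; 6/6 deletions ∈↓L.
'mmk30k': run [37, 36, 32, 25, 16, 8, 4] end={s17,s30,s47,s6} ∉↓L; 6/6 del acc.
3 words, ⪯-incomp.


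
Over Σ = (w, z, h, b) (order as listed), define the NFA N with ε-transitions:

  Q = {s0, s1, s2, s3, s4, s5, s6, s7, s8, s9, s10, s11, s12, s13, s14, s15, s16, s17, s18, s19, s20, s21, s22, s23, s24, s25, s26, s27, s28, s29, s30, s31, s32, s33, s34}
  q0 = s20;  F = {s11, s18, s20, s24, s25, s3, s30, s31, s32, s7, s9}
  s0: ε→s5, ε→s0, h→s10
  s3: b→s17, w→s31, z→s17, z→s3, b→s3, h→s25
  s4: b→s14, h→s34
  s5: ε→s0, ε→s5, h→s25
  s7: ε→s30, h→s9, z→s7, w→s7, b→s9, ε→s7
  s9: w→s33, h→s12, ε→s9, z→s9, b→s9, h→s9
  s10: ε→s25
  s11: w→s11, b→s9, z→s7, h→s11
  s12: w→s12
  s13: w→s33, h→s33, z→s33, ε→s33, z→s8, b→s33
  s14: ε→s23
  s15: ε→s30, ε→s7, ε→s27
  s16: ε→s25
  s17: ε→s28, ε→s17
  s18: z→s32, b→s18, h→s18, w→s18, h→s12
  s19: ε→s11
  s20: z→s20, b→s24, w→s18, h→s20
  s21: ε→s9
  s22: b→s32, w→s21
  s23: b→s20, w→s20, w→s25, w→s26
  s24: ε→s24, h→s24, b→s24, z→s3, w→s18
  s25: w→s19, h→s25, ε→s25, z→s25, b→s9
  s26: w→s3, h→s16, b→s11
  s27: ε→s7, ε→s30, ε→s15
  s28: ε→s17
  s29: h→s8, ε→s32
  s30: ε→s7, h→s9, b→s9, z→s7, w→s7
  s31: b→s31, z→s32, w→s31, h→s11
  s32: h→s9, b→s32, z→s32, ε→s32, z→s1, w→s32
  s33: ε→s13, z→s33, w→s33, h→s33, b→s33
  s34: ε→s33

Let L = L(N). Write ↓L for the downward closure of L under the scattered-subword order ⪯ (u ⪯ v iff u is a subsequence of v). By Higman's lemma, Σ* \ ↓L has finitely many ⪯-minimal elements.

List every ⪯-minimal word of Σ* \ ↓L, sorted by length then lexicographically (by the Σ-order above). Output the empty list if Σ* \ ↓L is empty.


|Q|=35, |F|=11, |δ|=102 (29 ε).
min D↑ (11 st, q0=0, F={8}): 0:w→1,z→0,h→0,b→2 1:w→1,z→3,h→1,b→1 2:w→1,z→4,h→2,b→2 3:w→3,z→3,h→5,b→3 4:w→6,z→4,h→7,b→4 5:w→8,z→5,h→5,b→5 6:w→6,z→3,h→9,b→6 7:w→9,z→7,h→7,b→5 8:w→8,z→8,h→8,b→8 9:w→9,z→10,h→9,b→5 10:w→10,z→10,h→5,b→5 [Hopcroft].
'wzhw': |S_i|=[19, 13, 9, 5, 4] end={s12,s13,s33,s8} — reject; 4/4 del acc.
'bzhbw': N↓-sim [19, 18, 16, 10, 5, 4] end={s12,s13,s33,s8} rej; 5/5 deletions ∈↓L.
2 minimals (antichain).

min(Σ*\↓L) = [wzhw, bzhbw].


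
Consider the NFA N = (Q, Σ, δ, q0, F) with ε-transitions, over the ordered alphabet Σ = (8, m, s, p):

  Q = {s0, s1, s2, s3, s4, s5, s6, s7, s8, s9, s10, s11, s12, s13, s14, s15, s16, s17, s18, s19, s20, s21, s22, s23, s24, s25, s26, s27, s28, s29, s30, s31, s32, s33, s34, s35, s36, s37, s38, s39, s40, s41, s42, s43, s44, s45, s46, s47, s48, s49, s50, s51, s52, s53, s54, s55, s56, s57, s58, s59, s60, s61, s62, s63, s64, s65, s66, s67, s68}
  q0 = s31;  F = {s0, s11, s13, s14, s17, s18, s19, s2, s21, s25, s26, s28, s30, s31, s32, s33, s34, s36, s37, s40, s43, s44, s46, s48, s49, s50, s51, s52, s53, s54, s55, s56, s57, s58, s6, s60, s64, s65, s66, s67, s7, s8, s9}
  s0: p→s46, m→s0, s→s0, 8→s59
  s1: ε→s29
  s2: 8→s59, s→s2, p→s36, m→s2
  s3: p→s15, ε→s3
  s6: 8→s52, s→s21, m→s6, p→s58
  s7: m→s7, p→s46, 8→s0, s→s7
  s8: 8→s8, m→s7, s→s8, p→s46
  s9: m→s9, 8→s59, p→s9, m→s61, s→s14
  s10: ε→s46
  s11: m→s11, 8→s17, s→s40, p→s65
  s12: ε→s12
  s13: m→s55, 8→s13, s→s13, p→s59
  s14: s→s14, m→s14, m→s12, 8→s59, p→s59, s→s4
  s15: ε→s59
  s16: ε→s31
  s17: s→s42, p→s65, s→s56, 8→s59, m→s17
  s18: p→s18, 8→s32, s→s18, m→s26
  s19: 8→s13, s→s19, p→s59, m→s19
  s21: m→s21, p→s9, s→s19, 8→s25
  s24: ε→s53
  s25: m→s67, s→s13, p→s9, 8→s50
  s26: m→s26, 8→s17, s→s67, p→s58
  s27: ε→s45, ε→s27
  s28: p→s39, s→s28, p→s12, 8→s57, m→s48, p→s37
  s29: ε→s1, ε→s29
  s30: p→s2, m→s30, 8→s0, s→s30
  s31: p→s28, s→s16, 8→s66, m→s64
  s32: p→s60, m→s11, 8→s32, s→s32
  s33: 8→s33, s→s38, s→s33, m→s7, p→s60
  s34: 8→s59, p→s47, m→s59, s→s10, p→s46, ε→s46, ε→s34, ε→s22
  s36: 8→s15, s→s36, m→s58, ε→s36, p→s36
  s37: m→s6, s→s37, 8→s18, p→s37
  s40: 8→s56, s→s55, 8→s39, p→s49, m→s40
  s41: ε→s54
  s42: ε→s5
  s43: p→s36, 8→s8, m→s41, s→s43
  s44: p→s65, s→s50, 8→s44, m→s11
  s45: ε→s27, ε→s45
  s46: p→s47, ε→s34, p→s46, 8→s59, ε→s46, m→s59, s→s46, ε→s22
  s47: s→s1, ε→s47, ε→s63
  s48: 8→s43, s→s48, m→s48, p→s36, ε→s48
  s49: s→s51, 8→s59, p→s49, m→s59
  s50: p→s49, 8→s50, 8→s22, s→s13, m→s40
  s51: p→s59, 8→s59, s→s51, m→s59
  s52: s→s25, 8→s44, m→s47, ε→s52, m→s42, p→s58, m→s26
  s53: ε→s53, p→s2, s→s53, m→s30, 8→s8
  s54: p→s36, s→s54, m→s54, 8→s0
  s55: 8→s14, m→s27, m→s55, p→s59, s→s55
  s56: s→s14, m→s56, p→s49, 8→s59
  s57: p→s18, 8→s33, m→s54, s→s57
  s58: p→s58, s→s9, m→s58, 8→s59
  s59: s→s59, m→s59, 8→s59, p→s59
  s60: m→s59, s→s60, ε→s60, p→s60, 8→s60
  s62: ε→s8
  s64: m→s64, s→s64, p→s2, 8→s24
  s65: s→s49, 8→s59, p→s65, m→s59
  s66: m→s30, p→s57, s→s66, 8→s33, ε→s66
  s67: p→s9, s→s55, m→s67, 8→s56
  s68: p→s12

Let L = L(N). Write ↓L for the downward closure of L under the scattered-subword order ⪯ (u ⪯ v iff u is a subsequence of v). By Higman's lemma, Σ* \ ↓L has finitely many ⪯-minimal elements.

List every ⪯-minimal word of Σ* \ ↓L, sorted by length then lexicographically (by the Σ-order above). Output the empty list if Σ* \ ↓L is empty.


|Q|=69, |F|=43, |δ|=223 (30 ε).
min D↑ (43 st, q0=0, F={17}): 0:8→1,m→2,s→0,p→3 1:8→4,m→5,s→1,p→6 2:8→7,m→2,s→2,p→8 3:8→6,m→9,s→3,p→10 4:8→4,m→11,s→4,p→12 5:8→13,m→5,s→5,p→8 6:8→4,m→14,s→6,p→15 7:8→16,m→5,s→7,p→8 8:8→17,m→8,s→8,p→18 9:8→19,m→9,s→9,p→18 10:8→15,m→20,s→10,p→10 11:8→13,m→11,s→11,p→21 12:8→12,m→17,s→12,p→12 13:8→17,m→13,s→13,p→21 14:8→13,m→14,s→14,p→18 15:8→22,m→23,s→15,p→15 16:8→16,m→11,s→16,p→21 17:8→17,m→17,s→17,p→17 18:8→17,m→24,s→18,p→18 19:8→16,m→14,s→19,p→18 20:8→25,m→20,s→26,p→24 21:8→17,m→17,s→21,p→21 22:8→22,m→27,s→22,p→12 23:8→28,m→23,s→29,p→24 24:8→17,m→24,s→30,p→24 25:8→31,m→23,s→32,p→24 26:8→32,m→26,s→33,p→30 27:8→28,m→27,s→34,p→35 28:8→17,m→28,s→36,p→35 29:8→36,m→29,s→37,p→30 30:8→17,m→30,s→38,p→30 31:8→31,m→27,s→39,p→35 32:8→39,m→29,s→40,p→30 33:8→40,m→33,s→33,p→17 34:8→36,m→34,s→37,p→41 35:8→17,m→17,s→41,p→35 36:8→17,m→36,s→38,p→41 37:8→38,m→37,s→37,p→17 38:8→17,m→38,s→38,p→17 39:8→39,m→34,s→40,p→41 40:8→40,m→37,s→40,p→17 41:8→17,m→17,s→42,p→41 42:8→17,m→17,s→42,p→17.
'mp8': run [63, 52, 21, 2] end={s15,s59} ∉↓L; 3/3 del acc.
'88pm': N↓-sim [63, 54, 36, 13, 1] end={s59} rej; 4/4 del acc.
'8m88': N↓-sim [63, 54, 38, 22, 1] end={s59} — reject; 4/4 single-dels accept.
'ppmssp': |S_i|=[63, 56, 44, 35, 25, 10, 1] end={s59} — reject; 6/6 deletions ∈↓L.
4 obstructions.

Antichain: [mp8, 88pm, 8m88, ppmssp].
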